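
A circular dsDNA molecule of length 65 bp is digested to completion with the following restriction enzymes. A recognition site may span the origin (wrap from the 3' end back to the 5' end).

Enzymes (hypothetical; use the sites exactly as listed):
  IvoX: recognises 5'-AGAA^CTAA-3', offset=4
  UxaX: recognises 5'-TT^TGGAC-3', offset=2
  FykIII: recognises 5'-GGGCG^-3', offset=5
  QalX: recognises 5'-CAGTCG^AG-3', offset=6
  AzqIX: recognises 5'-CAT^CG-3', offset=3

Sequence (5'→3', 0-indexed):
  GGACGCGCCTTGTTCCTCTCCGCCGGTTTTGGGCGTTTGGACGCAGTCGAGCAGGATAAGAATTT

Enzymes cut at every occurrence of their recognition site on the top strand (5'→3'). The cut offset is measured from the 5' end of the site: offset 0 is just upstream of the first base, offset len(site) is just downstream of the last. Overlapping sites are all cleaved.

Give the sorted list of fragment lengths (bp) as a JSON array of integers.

Per-enzyme occurrences:
  IvoX (AGAACTAA, off=4): no sites
  UxaX TTTGGAC/2: at [35, 62] ⇒ [37, 64]
  FykIII GGGCG/5: at [30] ⇒ [35]
  QalX CAGTCGAG/6: at [43] ⇒ [49]
  AzqIX (CATCG, off=3): no sites

Pooled cuts: [35, 37, 49, 64]

Fragments:
  35→37: 2 bp
  37→49: 12 bp
  49→64: 15 bp
  64→35 (wrap): 65-64+35 = 36 bp

[2,12,15,36]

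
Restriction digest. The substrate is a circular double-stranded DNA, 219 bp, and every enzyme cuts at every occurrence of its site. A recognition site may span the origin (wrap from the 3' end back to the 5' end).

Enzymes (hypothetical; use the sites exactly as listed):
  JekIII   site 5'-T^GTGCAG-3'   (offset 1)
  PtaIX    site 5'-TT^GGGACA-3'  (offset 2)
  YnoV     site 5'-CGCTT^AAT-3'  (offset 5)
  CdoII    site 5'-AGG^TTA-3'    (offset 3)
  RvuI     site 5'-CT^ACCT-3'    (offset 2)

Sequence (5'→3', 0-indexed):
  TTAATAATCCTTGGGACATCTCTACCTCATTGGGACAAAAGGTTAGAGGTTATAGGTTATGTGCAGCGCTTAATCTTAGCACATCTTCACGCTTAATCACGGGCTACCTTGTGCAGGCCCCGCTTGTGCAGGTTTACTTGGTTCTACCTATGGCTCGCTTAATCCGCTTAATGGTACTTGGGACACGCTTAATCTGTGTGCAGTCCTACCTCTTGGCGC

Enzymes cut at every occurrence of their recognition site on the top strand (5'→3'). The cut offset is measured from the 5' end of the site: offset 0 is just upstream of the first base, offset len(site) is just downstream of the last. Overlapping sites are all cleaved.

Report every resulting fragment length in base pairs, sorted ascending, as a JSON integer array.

Per-enzyme occurrences:
  JekIII TGTGCAG/1: at [59, 109, 124, 196] ⇒ [60, 110, 125, 197]
  PtaIX TTGGGACA/2: at [10, 29, 177] ⇒ [12, 31, 179]
  YnoV CGCTTAAT/5: at [66, 89, 155, 164, 185, 216] ⇒ [2, 71, 94, 160, 169, 190]
  CdoII AGGTTA/3: at [39, 46, 53] ⇒ [42, 49, 56]
  RvuI CTACCT/2: at [21, 103, 143, 205] ⇒ [23, 105, 145, 207]

Pooled cuts: [2, 12, 23, 31, 42, 49, 56, 60, 71, 94, 105, 110, 125, 145, 160, 169, 179, 190, 197, 207]

Fragments:
  2→12: 10 bp
  12→23: 11 bp
  23→31: 8 bp
  31→42: 11 bp
  42→49: 7 bp
  49→56: 7 bp
  56→60: 4 bp
  60→71: 11 bp
  71→94: 23 bp
  94→105: 11 bp
  105→110: 5 bp
  110→125: 15 bp
  125→145: 20 bp
  145→160: 15 bp
  160→169: 9 bp
  169→179: 10 bp
  179→190: 11 bp
  190→197: 7 bp
  197→207: 10 bp
  207→2 (wrap): 219-207+2 = 14 bp

[4,5,7,7,7,8,9,10,10,10,11,11,11,11,11,14,15,15,20,23]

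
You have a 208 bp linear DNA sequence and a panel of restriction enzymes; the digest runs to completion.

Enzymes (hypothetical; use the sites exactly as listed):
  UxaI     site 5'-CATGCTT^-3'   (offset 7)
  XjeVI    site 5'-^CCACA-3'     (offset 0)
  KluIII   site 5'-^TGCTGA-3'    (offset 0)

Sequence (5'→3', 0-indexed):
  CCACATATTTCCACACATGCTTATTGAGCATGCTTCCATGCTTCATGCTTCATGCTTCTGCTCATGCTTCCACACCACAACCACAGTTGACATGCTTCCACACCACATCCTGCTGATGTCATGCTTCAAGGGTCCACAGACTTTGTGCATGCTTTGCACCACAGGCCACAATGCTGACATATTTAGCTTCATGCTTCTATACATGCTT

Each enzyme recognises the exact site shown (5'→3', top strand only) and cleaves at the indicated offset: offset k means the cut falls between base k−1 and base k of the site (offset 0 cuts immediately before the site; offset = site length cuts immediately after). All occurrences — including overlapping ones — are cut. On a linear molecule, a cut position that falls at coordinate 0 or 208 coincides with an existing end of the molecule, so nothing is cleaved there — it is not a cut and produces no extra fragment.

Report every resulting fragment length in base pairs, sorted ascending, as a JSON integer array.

[4,5,5,6,6,7,7,7,7,8,8,10,12,12,12,13,16,17,21,25]

Site scan:
  UxaI CATGCTT/7: at [15, 28, 36, 43, 50, 62, 90, 119, 147, 189, 201] ⇒ [22, 35, 43, 50, 57, 69, 97, 126, 154, 196] (position 208 is a terminus of the linear molecule — no cut)
  XjeVI CCACA/0: at [0, 10, 69, 74, 80, 97, 102, 133, 158, 165] ⇒ [10, 69, 74, 80, 97, 102, 133, 158, 165] (position 0 is a terminus of the linear molecule — no cut)
  KluIII TGCTGA/0: at [110, 171] ⇒ [110, 171]

All cut coordinates (distinct, sorted): [10, 22, 35, 43, 50, 57, 69, 74, 80, 97, 102, 110, 126, 133, 154, 158, 165, 171, 196]

Fragment lengths:
  [0,10): 10 bp
  [10,22): 12 bp
  [22,35): 13 bp
  [35,43): 8 bp
  [43,50): 7 bp
  [50,57): 7 bp
  [57,69): 12 bp
  [69,74): 5 bp
  [74,80): 6 bp
  [80,97): 17 bp
  [97,102): 5 bp
  [102,110): 8 bp
  [110,126): 16 bp
  [126,133): 7 bp
  [133,154): 21 bp
  [154,158): 4 bp
  [158,165): 7 bp
  [165,171): 6 bp
  [171,196): 25 bp
  [196,208): 12 bp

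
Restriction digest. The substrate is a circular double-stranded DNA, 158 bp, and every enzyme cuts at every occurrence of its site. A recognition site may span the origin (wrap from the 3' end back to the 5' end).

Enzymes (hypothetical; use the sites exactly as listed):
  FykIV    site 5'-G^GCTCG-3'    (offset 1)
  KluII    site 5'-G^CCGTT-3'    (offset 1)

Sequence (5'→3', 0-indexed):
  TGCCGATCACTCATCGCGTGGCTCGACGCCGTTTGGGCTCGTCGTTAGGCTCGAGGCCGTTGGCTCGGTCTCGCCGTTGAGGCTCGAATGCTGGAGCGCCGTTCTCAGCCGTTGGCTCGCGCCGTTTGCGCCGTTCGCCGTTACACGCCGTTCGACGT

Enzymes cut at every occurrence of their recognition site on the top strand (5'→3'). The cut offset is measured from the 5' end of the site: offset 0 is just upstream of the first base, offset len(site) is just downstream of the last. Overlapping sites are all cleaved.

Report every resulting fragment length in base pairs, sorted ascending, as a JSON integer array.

Scan for sites:
  FykIV GGCTCG/1: at [19, 35, 47, 61, 80, 113] ⇒ [20, 36, 48, 62, 81, 114]
  KluII GCCGTT/1: at [27, 55, 72, 97, 107, 120, 129, 136, 146] ⇒ [28, 56, 73, 98, 108, 121, 130, 137, 147]

Pooled cuts: [20, 28, 36, 48, 56, 62, 73, 81, 98, 108, 114, 121, 130, 137, 147]

Fragment lengths:
  20→28: 8 bp
  28→36: 8 bp
  36→48: 12 bp
  48→56: 8 bp
  56→62: 6 bp
  62→73: 11 bp
  73→81: 8 bp
  81→98: 17 bp
  98→108: 10 bp
  108→114: 6 bp
  114→121: 7 bp
  121→130: 9 bp
  130→137: 7 bp
  137→147: 10 bp
  147→20 (wrap): 158-147+20 = 31 bp

[6,6,7,7,8,8,8,8,9,10,10,11,12,17,31]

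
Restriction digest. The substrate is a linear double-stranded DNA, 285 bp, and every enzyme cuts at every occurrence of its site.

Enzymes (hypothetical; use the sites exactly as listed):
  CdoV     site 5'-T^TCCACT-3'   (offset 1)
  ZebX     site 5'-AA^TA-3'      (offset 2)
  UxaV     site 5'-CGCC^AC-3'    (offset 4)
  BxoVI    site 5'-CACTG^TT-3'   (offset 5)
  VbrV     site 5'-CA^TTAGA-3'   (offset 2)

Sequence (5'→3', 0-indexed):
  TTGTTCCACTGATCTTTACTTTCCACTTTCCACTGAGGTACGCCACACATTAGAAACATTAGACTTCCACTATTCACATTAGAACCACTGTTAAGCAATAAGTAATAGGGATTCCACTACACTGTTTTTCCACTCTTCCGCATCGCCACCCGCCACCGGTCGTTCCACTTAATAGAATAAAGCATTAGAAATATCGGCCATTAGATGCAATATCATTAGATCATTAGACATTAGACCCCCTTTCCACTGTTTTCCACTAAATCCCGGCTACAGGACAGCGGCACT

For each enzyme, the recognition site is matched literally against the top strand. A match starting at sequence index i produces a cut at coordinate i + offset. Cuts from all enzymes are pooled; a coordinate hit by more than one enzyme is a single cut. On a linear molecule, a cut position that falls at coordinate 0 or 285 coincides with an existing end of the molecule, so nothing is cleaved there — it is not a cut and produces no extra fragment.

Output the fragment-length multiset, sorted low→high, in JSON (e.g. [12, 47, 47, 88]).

[3,4,4,5,5,5,7,7,7,7,7,7,7,7,7,8,8,9,9,9,9,10,12,12,12,13,16,17,19,33]

Site scan:
  CdoV TTCCACT/1: at [3, 20, 27, 64, 111, 127, 162, 241, 251] ⇒ [4, 21, 28, 65, 112, 128, 163, 242, 252]
  ZebX AATA/2: at [96, 103, 170, 175, 189, 208] ⇒ [98, 105, 172, 177, 191, 210]
  UxaV CGCCAC/4: at [40, 143, 150] ⇒ [44, 147, 154]
  BxoVI CACTGTT/5: at [85, 119, 244] ⇒ [90, 124, 249]
  VbrV CATTAGA/2: at [47, 56, 76, 182, 198, 213, 221, 228] ⇒ [49, 58, 78, 184, 200, 215, 223, 230]

Pooled cuts: [4, 21, 28, 44, 49, 58, 65, 78, 90, 98, 105, 112, 124, 128, 147, 154, 163, 172, 177, 184, 191, 200, 210, 215, 223, 230, 242, 249, 252]

Fragments:
  [0,4): 4 bp
  [4,21): 17 bp
  [21,28): 7 bp
  [28,44): 16 bp
  [44,49): 5 bp
  [49,58): 9 bp
  [58,65): 7 bp
  [65,78): 13 bp
  [78,90): 12 bp
  [90,98): 8 bp
  [98,105): 7 bp
  [105,112): 7 bp
  [112,124): 12 bp
  [124,128): 4 bp
  [128,147): 19 bp
  [147,154): 7 bp
  [154,163): 9 bp
  [163,172): 9 bp
  [172,177): 5 bp
  [177,184): 7 bp
  [184,191): 7 bp
  [191,200): 9 bp
  [200,210): 10 bp
  [210,215): 5 bp
  [215,223): 8 bp
  [223,230): 7 bp
  [230,242): 12 bp
  [242,249): 7 bp
  [249,252): 3 bp
  [252,285): 33 bp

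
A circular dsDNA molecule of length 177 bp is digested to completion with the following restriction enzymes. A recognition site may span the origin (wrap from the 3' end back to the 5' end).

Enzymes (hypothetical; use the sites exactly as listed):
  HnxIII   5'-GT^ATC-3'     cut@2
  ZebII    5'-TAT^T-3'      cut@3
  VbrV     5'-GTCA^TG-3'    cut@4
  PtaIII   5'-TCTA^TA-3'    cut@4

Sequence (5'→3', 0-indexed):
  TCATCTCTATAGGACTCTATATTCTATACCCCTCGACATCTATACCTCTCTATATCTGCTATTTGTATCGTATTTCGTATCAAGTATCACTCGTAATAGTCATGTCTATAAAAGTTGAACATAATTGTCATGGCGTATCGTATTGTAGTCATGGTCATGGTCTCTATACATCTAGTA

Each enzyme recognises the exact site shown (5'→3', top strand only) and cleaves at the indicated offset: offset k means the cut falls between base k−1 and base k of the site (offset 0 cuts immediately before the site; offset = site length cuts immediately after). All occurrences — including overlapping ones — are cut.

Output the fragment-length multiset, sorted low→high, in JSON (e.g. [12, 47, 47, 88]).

Per-enzyme occurrences:
  HnxIII GTATC/2: at [64, 76, 83, 134, 174] ⇒ [66, 78, 85, 136, 176]
  ZebII TATT/3: at [19, 59, 70, 140] ⇒ [22, 62, 73, 143]
  VbrV GTCATG/4: at [98, 126, 147, 153] ⇒ [102, 130, 151, 157]
  PtaIII TCTATA/4: at [5, 15, 22, 38, 48, 104, 162] ⇒ [9, 19, 26, 42, 52, 108, 166]

All cut coordinates (distinct, sorted): [9, 19, 22, 26, 42, 52, 62, 66, 73, 78, 85, 102, 108, 130, 136, 143, 151, 157, 166, 176]

Fragments:
  9→19: 10 bp
  19→22: 3 bp
  22→26: 4 bp
  26→42: 16 bp
  42→52: 10 bp
  52→62: 10 bp
  62→66: 4 bp
  66→73: 7 bp
  73→78: 5 bp
  78→85: 7 bp
  85→102: 17 bp
  102→108: 6 bp
  108→130: 22 bp
  130→136: 6 bp
  136→143: 7 bp
  143→151: 8 bp
  151→157: 6 bp
  157→166: 9 bp
  166→176: 10 bp
  176→9 (wrap): 177-176+9 = 10 bp

[3,4,4,5,6,6,6,7,7,7,8,9,10,10,10,10,10,16,17,22]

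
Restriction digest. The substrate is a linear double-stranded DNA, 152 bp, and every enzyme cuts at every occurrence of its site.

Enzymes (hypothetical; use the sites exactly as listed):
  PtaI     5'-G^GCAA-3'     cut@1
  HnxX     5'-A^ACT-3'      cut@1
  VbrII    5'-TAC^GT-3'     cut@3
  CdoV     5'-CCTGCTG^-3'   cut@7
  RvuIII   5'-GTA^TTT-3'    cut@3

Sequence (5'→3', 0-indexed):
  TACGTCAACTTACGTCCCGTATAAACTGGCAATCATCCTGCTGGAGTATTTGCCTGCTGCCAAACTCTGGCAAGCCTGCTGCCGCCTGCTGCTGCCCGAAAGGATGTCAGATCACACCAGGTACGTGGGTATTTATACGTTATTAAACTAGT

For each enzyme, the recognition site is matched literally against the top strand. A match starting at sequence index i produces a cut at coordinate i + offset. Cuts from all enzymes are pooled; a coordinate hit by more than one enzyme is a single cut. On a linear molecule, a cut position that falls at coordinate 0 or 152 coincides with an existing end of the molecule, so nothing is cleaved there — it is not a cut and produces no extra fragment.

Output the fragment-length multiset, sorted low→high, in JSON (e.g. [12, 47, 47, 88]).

Per-enzyme occurrences:
  PtaI GGCAA/1: at [27, 68] ⇒ [28, 69]
  HnxX AACT/1: at [6, 23, 62, 145] ⇒ [7, 24, 63, 146]
  VbrII TACGT/3: at [0, 10, 121, 135] ⇒ [3, 13, 124, 138]
  CdoV CCTGCTG/7: at [36, 52, 74, 84] ⇒ [43, 59, 81, 91]
  RvuIII GTATTT/3: at [45, 128] ⇒ [48, 131]

Pooled cuts: [3, 7, 13, 24, 28, 43, 48, 59, 63, 69, 81, 91, 124, 131, 138, 146]

Fragment lengths:
  [0,3): 3 bp
  [3,7): 4 bp
  [7,13): 6 bp
  [13,24): 11 bp
  [24,28): 4 bp
  [28,43): 15 bp
  [43,48): 5 bp
  [48,59): 11 bp
  [59,63): 4 bp
  [63,69): 6 bp
  [69,81): 12 bp
  [81,91): 10 bp
  [91,124): 33 bp
  [124,131): 7 bp
  [131,138): 7 bp
  [138,146): 8 bp
  [146,152): 6 bp

[3,4,4,4,5,6,6,6,7,7,8,10,11,11,12,15,33]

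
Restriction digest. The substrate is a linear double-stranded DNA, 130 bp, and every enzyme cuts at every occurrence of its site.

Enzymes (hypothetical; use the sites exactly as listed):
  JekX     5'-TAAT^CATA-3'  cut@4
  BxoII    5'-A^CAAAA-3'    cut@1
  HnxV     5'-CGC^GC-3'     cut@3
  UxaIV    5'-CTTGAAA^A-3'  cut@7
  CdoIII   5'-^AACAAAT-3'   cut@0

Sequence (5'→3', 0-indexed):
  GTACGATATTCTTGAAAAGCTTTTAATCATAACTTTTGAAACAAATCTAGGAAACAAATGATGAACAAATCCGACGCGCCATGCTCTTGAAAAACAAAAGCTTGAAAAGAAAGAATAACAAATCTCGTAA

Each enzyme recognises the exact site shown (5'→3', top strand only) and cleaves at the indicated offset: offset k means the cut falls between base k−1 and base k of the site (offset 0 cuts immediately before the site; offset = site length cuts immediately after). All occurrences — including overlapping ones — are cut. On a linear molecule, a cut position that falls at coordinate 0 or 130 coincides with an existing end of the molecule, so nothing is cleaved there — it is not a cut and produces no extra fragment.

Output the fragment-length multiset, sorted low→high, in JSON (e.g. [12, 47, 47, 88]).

[2,9,10,11,12,13,13,14,14,15,17]

Per-enzyme occurrences:
  JekX TAATCATA/4: at [23] ⇒ [27]
  BxoII ACAAAA/1: at [93] ⇒ [94]
  HnxV CGCGC/3: at [74] ⇒ [77]
  UxaIV CTTGAAAA/7: at [10, 85, 100] ⇒ [17, 92, 107]
  CdoIII AACAAAT/0: at [39, 52, 63, 116] ⇒ [39, 52, 63, 116]

Pooled cuts: [17, 27, 39, 52, 63, 77, 92, 94, 107, 116]

Fragments:
  [0,17): 17 bp
  [17,27): 10 bp
  [27,39): 12 bp
  [39,52): 13 bp
  [52,63): 11 bp
  [63,77): 14 bp
  [77,92): 15 bp
  [92,94): 2 bp
  [94,107): 13 bp
  [107,116): 9 bp
  [116,130): 14 bp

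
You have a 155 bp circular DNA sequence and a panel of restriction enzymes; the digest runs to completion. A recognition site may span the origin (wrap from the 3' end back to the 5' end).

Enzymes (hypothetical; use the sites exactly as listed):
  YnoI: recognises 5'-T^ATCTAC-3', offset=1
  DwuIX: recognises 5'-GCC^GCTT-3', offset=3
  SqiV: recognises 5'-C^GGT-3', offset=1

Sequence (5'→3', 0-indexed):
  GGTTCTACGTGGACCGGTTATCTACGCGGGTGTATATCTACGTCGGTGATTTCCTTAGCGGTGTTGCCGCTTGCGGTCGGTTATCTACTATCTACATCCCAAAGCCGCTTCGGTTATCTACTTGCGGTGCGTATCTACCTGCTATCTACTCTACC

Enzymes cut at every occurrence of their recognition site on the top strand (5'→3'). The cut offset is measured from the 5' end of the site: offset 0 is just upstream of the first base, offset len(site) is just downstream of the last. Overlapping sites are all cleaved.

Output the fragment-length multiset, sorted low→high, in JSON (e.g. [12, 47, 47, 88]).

Site scan:
  YnoI TATCTAC/1: at [18, 34, 81, 88, 114, 131, 142] ⇒ [19, 35, 82, 89, 115, 132, 143]
  DwuIX GCCGCTT/3: at [65, 103] ⇒ [68, 106]
  SqiV CGGT/1: at [14, 43, 58, 73, 77, 110, 124, 154] ⇒ [0, 15, 44, 59, 74, 78, 111, 125]

Pooled cuts: [0, 15, 19, 35, 44, 59, 68, 74, 78, 82, 89, 106, 111, 115, 125, 132, 143]

Fragments:
  0→15: 15 bp
  15→19: 4 bp
  19→35: 16 bp
  35→44: 9 bp
  44→59: 15 bp
  59→68: 9 bp
  68→74: 6 bp
  74→78: 4 bp
  78→82: 4 bp
  82→89: 7 bp
  89→106: 17 bp
  106→111: 5 bp
  111→115: 4 bp
  115→125: 10 bp
  125→132: 7 bp
  132→143: 11 bp
  143→0 (wrap): 155-143+0 = 12 bp

[4,4,4,4,5,6,7,7,9,9,10,11,12,15,15,16,17]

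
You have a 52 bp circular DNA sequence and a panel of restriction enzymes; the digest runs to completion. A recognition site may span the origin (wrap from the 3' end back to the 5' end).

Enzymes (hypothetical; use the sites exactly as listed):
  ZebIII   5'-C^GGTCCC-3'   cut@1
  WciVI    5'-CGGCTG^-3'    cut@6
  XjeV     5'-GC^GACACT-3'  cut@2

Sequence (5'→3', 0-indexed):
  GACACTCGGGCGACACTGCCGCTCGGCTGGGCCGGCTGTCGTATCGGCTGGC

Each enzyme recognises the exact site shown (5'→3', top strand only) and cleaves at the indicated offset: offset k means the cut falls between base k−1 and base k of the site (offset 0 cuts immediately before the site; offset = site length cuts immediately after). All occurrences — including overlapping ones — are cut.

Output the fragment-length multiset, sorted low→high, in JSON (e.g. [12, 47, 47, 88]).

[2,9,11,12,18]

Scan for sites:
  ZebIII (CGGTCCC, off=1): no sites
  WciVI (CGGCTG, off=6): starts [23, 32, 44] → cuts [29, 38, 50]
  XjeV (GCGACACT, off=2): starts [9, 50] → cuts [0, 11]

Pooled cuts: [0, 11, 29, 38, 50]

Fragment lengths:
  0→11: 11 bp
  11→29: 18 bp
  29→38: 9 bp
  38→50: 12 bp
  50→0 (wrap): 52-50+0 = 2 bp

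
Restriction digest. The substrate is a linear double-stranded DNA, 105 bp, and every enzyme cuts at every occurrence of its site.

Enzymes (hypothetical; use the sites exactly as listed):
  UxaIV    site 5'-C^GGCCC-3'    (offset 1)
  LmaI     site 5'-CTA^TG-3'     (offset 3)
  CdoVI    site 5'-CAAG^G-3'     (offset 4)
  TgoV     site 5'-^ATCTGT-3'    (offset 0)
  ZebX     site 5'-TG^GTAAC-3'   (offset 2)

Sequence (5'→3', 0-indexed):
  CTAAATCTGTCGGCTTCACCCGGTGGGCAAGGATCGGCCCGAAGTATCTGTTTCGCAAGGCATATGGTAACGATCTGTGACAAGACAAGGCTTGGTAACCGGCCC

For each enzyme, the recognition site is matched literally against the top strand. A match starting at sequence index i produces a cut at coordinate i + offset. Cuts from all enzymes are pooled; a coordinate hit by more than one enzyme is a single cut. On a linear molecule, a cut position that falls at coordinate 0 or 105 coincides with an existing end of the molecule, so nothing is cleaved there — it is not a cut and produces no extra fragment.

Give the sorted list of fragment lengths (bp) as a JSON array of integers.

[4,4,5,5,6,6,7,10,14,17,27]

Scan for sites:
  UxaIV (CGGCCC, off=1): starts [34, 99] → cuts [35, 100]
  LmaI (CTATG, off=3): no sites
  CdoVI (CAAGG, off=4): starts [27, 55, 85] → cuts [31, 59, 89]
  TgoV (ATCTGT, off=0): starts [4, 45, 72] → cuts [4, 45, 72]
  ZebX (TGGTAAC, off=2): starts [64, 92] → cuts [66, 94]

All cut coordinates (distinct, sorted): [4, 31, 35, 45, 59, 66, 72, 89, 94, 100]

Fragment lengths:
  [0,4): 4 bp
  [4,31): 27 bp
  [31,35): 4 bp
  [35,45): 10 bp
  [45,59): 14 bp
  [59,66): 7 bp
  [66,72): 6 bp
  [72,89): 17 bp
  [89,94): 5 bp
  [94,100): 6 bp
  [100,105): 5 bp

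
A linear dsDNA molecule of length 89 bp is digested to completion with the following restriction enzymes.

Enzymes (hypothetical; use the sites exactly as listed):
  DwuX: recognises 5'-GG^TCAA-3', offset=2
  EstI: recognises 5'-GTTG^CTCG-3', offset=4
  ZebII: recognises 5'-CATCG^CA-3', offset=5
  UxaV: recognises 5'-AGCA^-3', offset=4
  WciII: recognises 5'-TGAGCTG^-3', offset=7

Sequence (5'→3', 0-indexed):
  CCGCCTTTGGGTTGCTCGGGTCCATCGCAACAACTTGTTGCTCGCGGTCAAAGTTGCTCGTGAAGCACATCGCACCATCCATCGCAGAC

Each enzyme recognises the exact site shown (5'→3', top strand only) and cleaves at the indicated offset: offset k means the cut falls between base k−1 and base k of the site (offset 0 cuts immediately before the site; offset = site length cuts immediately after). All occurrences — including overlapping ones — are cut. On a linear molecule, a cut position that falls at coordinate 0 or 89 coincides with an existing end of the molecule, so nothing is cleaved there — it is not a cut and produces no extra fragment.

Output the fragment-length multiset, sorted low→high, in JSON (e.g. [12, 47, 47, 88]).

Scan for sites:
  DwuX GGTCAA/2: at [45] ⇒ [47]
  EstI GTTGCTCG/4: at [10, 36, 52] ⇒ [14, 40, 56]
  ZebII CATCGCA/5: at [22, 67, 79] ⇒ [27, 72, 84]
  UxaV AGCA/4: at [63] ⇒ [67]
  WciII (TGAGCTG, off=7): no sites

All cut coordinates (distinct, sorted): [14, 27, 40, 47, 56, 67, 72, 84]

Fragments:
  [0,14): 14 bp
  [14,27): 13 bp
  [27,40): 13 bp
  [40,47): 7 bp
  [47,56): 9 bp
  [56,67): 11 bp
  [67,72): 5 bp
  [72,84): 12 bp
  [84,89): 5 bp

[5,5,7,9,11,12,13,13,14]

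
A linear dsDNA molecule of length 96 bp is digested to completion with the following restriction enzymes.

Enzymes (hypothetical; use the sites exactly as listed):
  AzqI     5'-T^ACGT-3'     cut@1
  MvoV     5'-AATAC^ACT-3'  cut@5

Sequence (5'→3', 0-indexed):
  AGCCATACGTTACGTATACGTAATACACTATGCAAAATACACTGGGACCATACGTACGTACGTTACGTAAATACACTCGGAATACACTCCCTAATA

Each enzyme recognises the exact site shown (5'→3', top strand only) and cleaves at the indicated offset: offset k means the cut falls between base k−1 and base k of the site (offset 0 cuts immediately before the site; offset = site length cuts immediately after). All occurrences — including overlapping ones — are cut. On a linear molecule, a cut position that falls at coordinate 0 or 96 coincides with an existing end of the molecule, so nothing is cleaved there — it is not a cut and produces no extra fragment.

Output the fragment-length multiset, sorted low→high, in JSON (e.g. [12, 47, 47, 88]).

[4,4,5,5,6,6,9,10,11,11,11,14]

Site scan:
  AzqI (TACGT, off=1): starts [5, 10, 16, 50, 54, 58, 63] → cuts [6, 11, 17, 51, 55, 59, 64]
  MvoV (AATACACT, off=5): starts [21, 35, 69, 80] → cuts [26, 40, 74, 85]

Pooled cuts: [6, 11, 17, 26, 40, 51, 55, 59, 64, 74, 85]

Fragments:
  [0,6): 6 bp
  [6,11): 5 bp
  [11,17): 6 bp
  [17,26): 9 bp
  [26,40): 14 bp
  [40,51): 11 bp
  [51,55): 4 bp
  [55,59): 4 bp
  [59,64): 5 bp
  [64,74): 10 bp
  [74,85): 11 bp
  [85,96): 11 bp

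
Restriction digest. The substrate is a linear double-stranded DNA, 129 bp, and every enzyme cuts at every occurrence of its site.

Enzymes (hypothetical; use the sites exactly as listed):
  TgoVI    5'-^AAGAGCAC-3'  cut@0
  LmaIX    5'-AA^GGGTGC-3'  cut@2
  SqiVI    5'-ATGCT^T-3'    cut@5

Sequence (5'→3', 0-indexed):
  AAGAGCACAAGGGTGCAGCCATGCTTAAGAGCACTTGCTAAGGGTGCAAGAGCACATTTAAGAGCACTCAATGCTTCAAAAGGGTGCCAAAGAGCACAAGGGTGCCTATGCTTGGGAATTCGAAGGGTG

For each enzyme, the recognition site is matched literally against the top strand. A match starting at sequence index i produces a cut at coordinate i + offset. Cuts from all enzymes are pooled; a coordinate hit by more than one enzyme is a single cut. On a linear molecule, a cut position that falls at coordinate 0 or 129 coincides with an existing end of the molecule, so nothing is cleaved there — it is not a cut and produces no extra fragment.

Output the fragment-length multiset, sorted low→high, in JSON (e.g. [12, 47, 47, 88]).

Per-enzyme occurrences:
  TgoVI (AAGAGCAC, off=0): starts [0, 26, 47, 59, 89] → cuts [26, 47, 59, 89] (position 0 is a terminus of the linear molecule — no cut)
  LmaIX (AAGGGTGC, off=2): starts [8, 39, 79, 97] → cuts [10, 41, 81, 99]
  SqiVI (ATGCTT, off=5): starts [20, 70, 107] → cuts [25, 75, 112]

Pooled cuts: [10, 25, 26, 41, 47, 59, 75, 81, 89, 99, 112]

Fragments:
  [0,10): 10 bp
  [10,25): 15 bp
  [25,26): 1 bp
  [26,41): 15 bp
  [41,47): 6 bp
  [47,59): 12 bp
  [59,75): 16 bp
  [75,81): 6 bp
  [81,89): 8 bp
  [89,99): 10 bp
  [99,112): 13 bp
  [112,129): 17 bp

[1,6,6,8,10,10,12,13,15,15,16,17]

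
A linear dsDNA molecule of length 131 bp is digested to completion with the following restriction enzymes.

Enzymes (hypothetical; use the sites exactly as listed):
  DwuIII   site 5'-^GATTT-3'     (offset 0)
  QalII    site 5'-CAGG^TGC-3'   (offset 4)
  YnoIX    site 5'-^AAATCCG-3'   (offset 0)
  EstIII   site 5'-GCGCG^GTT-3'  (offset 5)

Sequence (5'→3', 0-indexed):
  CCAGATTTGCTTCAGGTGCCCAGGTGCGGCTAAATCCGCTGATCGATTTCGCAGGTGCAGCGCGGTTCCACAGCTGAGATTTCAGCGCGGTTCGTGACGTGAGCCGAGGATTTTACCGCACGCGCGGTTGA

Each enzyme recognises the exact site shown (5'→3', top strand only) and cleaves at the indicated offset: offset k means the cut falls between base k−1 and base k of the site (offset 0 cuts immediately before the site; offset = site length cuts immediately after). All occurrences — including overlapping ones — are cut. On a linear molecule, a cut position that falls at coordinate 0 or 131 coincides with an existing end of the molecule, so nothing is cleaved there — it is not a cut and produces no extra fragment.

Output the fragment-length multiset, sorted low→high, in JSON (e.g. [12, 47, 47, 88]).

[3,5,7,8,9,11,12,13,13,13,18,19]

Per-enzyme occurrences:
  DwuIII (GATTT, off=0): starts [3, 44, 77, 108] → cuts [3, 44, 77, 108]
  QalII (CAGGTGC, off=4): starts [12, 20, 51] → cuts [16, 24, 55]
  YnoIX (AAATCCG, off=0): starts [31] → cuts [31]
  EstIII (GCGCGGTT, off=5): starts [59, 84, 121] → cuts [64, 89, 126]

All cut coordinates (distinct, sorted): [3, 16, 24, 31, 44, 55, 64, 77, 89, 108, 126]

Fragment lengths:
  [0,3): 3 bp
  [3,16): 13 bp
  [16,24): 8 bp
  [24,31): 7 bp
  [31,44): 13 bp
  [44,55): 11 bp
  [55,64): 9 bp
  [64,77): 13 bp
  [77,89): 12 bp
  [89,108): 19 bp
  [108,126): 18 bp
  [126,131): 5 bp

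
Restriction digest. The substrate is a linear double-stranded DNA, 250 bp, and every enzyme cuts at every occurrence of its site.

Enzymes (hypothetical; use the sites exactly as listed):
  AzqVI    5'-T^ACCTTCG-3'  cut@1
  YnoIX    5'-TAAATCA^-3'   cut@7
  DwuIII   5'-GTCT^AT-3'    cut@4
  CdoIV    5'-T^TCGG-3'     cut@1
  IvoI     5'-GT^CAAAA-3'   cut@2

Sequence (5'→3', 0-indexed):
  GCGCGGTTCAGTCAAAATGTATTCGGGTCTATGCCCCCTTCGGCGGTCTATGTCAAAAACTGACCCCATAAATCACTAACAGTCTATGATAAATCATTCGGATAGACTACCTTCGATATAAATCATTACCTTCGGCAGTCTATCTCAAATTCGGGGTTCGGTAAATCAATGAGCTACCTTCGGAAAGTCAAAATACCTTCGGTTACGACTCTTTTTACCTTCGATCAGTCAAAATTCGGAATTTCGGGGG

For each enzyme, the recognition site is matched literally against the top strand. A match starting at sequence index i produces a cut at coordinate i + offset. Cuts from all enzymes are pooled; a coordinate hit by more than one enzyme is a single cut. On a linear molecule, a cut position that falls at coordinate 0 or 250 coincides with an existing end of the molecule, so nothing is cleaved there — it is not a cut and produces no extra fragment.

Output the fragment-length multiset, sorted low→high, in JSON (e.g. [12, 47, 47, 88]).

Site scan:
  AzqVI (TACCTTCG, off=1): starts [107, 126, 174, 193, 215] → cuts [108, 127, 175, 194, 216]
  YnoIX (TAAATCA, off=7): starts [68, 89, 118, 161] → cuts [75, 96, 125, 168]
  DwuIII (GTCTAT, off=4): starts [26, 45, 81, 137] → cuts [30, 49, 85, 141]
  CdoIV (TTCGG, off=1): starts [21, 38, 96, 130, 149, 156, 178, 197, 234, 242] → cuts [22, 39, 97, 131, 150, 157, 179, 198, 235, 243]
  IvoI (GTCAAAA, off=2): starts [10, 51, 186, 227] → cuts [12, 53, 188, 229]

Pooled cuts: [12, 22, 30, 39, 49, 53, 75, 85, 96, 97, 108, 125, 127, 131, 141, 150, 157, 168, 175, 179, 188, 194, 198, 216, 229, 235, 243]

Fragment lengths:
  [0,12): 12 bp
  [12,22): 10 bp
  [22,30): 8 bp
  [30,39): 9 bp
  [39,49): 10 bp
  [49,53): 4 bp
  [53,75): 22 bp
  [75,85): 10 bp
  [85,96): 11 bp
  [96,97): 1 bp
  [97,108): 11 bp
  [108,125): 17 bp
  [125,127): 2 bp
  [127,131): 4 bp
  [131,141): 10 bp
  [141,150): 9 bp
  [150,157): 7 bp
  [157,168): 11 bp
  [168,175): 7 bp
  [175,179): 4 bp
  [179,188): 9 bp
  [188,194): 6 bp
  [194,198): 4 bp
  [198,216): 18 bp
  [216,229): 13 bp
  [229,235): 6 bp
  [235,243): 8 bp
  [243,250): 7 bp

[1,2,4,4,4,4,6,6,7,7,7,8,8,9,9,9,10,10,10,10,11,11,11,12,13,17,18,22]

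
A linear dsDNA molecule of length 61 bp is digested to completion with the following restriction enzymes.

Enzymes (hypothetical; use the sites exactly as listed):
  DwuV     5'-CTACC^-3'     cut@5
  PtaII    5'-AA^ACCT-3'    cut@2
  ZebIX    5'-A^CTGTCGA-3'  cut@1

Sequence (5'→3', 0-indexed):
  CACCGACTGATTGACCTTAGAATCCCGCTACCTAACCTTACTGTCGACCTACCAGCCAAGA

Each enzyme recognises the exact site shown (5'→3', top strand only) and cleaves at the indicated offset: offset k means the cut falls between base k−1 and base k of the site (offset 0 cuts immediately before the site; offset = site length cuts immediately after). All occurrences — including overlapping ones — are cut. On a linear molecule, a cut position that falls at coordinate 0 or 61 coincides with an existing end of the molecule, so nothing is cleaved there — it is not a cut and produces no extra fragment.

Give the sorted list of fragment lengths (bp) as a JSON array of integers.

Scan for sites:
  DwuV CTACC/5: at [27, 48] ⇒ [32, 53]
  PtaII (AAACCT, off=2): no sites
  ZebIX ACTGTCGA/1: at [39] ⇒ [40]

All cut coordinates (distinct, sorted): [32, 40, 53]

Fragment lengths:
  [0,32): 32 bp
  [32,40): 8 bp
  [40,53): 13 bp
  [53,61): 8 bp

[8,8,13,32]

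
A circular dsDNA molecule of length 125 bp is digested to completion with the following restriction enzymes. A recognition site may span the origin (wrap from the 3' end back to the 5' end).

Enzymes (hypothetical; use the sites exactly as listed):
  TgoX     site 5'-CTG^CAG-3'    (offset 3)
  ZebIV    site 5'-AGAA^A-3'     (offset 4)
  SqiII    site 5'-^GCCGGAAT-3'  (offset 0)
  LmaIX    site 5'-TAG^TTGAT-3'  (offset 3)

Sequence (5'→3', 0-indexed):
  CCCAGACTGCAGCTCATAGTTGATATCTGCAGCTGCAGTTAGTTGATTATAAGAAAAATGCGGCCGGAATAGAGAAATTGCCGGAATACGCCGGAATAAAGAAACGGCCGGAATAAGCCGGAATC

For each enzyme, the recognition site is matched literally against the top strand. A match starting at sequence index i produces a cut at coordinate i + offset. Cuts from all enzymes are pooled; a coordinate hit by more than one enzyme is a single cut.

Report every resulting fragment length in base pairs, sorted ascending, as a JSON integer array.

[3,3,6,7,7,10,10,10,10,13,14,14,18]

Per-enzyme occurrences:
  TgoX CTGCAG/3: at [6, 26, 32] ⇒ [9, 29, 35]
  ZebIV AGAAA/4: at [51, 72, 99] ⇒ [55, 76, 103]
  SqiII GCCGGAAT/0: at [62, 79, 89, 106, 116] ⇒ [62, 79, 89, 106, 116]
  LmaIX TAGTTGAT/3: at [16, 39] ⇒ [19, 42]

All cut coordinates (distinct, sorted): [9, 19, 29, 35, 42, 55, 62, 76, 79, 89, 103, 106, 116]

Fragments:
  9→19: 10 bp
  19→29: 10 bp
  29→35: 6 bp
  35→42: 7 bp
  42→55: 13 bp
  55→62: 7 bp
  62→76: 14 bp
  76→79: 3 bp
  79→89: 10 bp
  89→103: 14 bp
  103→106: 3 bp
  106→116: 10 bp
  116→9 (wrap): 125-116+9 = 18 bp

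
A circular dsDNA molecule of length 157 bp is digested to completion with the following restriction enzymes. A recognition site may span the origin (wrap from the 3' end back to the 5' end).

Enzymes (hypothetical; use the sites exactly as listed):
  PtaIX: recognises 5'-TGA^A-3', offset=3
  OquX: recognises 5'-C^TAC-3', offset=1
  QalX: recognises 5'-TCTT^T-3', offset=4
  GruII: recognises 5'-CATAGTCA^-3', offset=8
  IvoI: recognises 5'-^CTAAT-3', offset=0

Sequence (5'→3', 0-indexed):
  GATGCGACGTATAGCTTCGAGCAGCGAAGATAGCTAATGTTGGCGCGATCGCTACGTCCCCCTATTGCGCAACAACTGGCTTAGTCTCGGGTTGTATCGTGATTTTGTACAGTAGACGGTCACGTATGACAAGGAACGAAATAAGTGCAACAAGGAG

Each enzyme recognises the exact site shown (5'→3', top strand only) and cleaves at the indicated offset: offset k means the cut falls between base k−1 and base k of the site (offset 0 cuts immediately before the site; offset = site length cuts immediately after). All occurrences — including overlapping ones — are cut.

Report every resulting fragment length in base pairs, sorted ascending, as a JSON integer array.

Site scan:
  PtaIX (TGAA, off=3): no sites
  OquX (CTAC, off=1): starts [51] → cuts [52]
  QalX (TCTTT, off=4): no sites
  GruII (CATAGTCA, off=8): no sites
  IvoI (CTAAT, off=0): starts [33] → cuts [33]

All cut coordinates (distinct, sorted): [33, 52]

Fragments:
  33→52: 19 bp
  52→33 (wrap): 157-52+33 = 138 bp

[19,138]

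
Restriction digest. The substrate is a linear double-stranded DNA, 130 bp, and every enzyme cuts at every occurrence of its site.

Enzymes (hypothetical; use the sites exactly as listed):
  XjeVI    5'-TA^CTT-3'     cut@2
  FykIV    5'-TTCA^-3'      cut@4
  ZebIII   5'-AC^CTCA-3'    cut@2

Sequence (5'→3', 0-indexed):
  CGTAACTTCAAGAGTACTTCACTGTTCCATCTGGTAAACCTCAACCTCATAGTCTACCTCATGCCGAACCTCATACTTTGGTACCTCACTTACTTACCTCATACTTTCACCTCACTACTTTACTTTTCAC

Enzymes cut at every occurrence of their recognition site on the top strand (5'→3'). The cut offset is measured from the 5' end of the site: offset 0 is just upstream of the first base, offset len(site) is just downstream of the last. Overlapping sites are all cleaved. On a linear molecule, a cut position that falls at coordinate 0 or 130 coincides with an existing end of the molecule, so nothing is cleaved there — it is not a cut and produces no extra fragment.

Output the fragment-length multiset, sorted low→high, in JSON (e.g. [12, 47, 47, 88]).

[1,1,5,5,5,6,6,6,6,6,7,7,8,9,10,12,12,18]

Per-enzyme occurrences:
  XjeVI TACTT/2: at [14, 73, 90, 101, 115, 120] ⇒ [16, 75, 92, 103, 117, 122]
  FykIV TTCA/4: at [6, 17, 105, 125] ⇒ [10, 21, 109, 129]
  ZebIII ACCTCA/2: at [37, 43, 55, 67, 82, 95, 108] ⇒ [39, 45, 57, 69, 84, 97, 110]

Pooled cuts: [10, 16, 21, 39, 45, 57, 69, 75, 84, 92, 97, 103, 109, 110, 117, 122, 129]

Fragments:
  [0,10): 10 bp
  [10,16): 6 bp
  [16,21): 5 bp
  [21,39): 18 bp
  [39,45): 6 bp
  [45,57): 12 bp
  [57,69): 12 bp
  [69,75): 6 bp
  [75,84): 9 bp
  [84,92): 8 bp
  [92,97): 5 bp
  [97,103): 6 bp
  [103,109): 6 bp
  [109,110): 1 bp
  [110,117): 7 bp
  [117,122): 5 bp
  [122,129): 7 bp
  [129,130): 1 bp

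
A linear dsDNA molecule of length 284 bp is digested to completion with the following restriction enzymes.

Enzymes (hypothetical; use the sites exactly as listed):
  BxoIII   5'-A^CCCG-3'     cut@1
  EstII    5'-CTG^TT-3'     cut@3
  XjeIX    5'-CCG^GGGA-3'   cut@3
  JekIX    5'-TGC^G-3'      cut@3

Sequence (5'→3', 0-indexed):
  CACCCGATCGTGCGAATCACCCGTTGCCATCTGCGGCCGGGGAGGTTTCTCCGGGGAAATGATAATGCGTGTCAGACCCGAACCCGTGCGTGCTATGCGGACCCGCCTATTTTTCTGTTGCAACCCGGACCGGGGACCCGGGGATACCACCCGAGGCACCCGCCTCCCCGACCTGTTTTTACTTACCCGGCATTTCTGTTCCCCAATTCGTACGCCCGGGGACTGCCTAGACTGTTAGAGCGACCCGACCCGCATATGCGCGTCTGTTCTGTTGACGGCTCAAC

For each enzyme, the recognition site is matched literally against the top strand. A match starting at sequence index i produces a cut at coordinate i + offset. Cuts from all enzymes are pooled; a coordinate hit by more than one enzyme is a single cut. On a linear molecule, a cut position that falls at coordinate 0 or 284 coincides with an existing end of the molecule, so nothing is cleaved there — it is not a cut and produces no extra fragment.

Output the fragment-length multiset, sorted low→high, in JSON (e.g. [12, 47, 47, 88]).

Scan for sites:
  BxoIII (ACCCG, off=1): starts [1, 18, 75, 81, 100, 122, 135, 148, 157, 184, 242, 247] → cuts [2, 19, 76, 82, 101, 123, 136, 149, 158, 185, 243, 248]
  EstII (CTGTT, off=3): starts [114, 172, 195, 231, 263, 268] → cuts [117, 175, 198, 234, 266, 271]
  XjeIX (CCGGGGA, off=3): starts [36, 50, 129, 137, 215] → cuts [39, 53, 132, 140, 218]
  JekIX (TGCG, off=3): starts [10, 31, 65, 86, 95, 256] → cuts [13, 34, 68, 89, 98, 259]

All cut coordinates (distinct, sorted): [2, 13, 19, 34, 39, 53, 68, 76, 82, 89, 98, 101, 117, 123, 132, 136, 140, 149, 158, 175, 185, 198, 218, 234, 243, 248, 259, 266, 271]

Fragment lengths:
  [0,2): 2 bp
  [2,13): 11 bp
  [13,19): 6 bp
  [19,34): 15 bp
  [34,39): 5 bp
  [39,53): 14 bp
  [53,68): 15 bp
  [68,76): 8 bp
  [76,82): 6 bp
  [82,89): 7 bp
  [89,98): 9 bp
  [98,101): 3 bp
  [101,117): 16 bp
  [117,123): 6 bp
  [123,132): 9 bp
  [132,136): 4 bp
  [136,140): 4 bp
  [140,149): 9 bp
  [149,158): 9 bp
  [158,175): 17 bp
  [175,185): 10 bp
  [185,198): 13 bp
  [198,218): 20 bp
  [218,234): 16 bp
  [234,243): 9 bp
  [243,248): 5 bp
  [248,259): 11 bp
  [259,266): 7 bp
  [266,271): 5 bp
  [271,284): 13 bp

[2,3,4,4,5,5,5,6,6,6,7,7,8,9,9,9,9,9,10,11,11,13,13,14,15,15,16,16,17,20]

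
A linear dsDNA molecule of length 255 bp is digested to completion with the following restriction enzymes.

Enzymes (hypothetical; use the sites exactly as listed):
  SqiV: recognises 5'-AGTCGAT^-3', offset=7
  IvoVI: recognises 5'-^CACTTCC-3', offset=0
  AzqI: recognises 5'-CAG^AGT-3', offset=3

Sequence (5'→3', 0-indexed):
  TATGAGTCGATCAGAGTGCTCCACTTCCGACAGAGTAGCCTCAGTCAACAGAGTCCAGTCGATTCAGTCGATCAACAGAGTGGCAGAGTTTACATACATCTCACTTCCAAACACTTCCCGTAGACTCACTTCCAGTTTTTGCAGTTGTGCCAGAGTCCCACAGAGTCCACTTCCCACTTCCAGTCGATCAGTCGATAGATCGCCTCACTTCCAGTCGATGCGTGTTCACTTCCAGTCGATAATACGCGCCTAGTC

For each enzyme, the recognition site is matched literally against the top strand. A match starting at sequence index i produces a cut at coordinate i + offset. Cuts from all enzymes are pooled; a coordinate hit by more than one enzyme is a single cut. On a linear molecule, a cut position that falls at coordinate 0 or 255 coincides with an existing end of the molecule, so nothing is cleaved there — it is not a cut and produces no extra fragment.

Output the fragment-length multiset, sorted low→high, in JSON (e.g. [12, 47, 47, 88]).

Per-enzyme occurrences:
  SqiV (AGTCGAT, off=7): starts [4, 56, 65, 181, 189, 212, 233] → cuts [11, 63, 72, 188, 196, 219, 240]
  IvoVI (CACTTCC, off=0): starts [21, 101, 111, 126, 167, 174, 205, 226] → cuts [21, 101, 111, 126, 167, 174, 205, 226]
  AzqI (CAGAGT, off=3): starts [11, 30, 48, 75, 83, 150, 160] → cuts [14, 33, 51, 78, 86, 153, 163]

All cut coordinates (distinct, sorted): [11, 14, 21, 33, 51, 63, 72, 78, 86, 101, 111, 126, 153, 163, 167, 174, 188, 196, 205, 219, 226, 240]

Fragment lengths:
  [0,11): 11 bp
  [11,14): 3 bp
  [14,21): 7 bp
  [21,33): 12 bp
  [33,51): 18 bp
  [51,63): 12 bp
  [63,72): 9 bp
  [72,78): 6 bp
  [78,86): 8 bp
  [86,101): 15 bp
  [101,111): 10 bp
  [111,126): 15 bp
  [126,153): 27 bp
  [153,163): 10 bp
  [163,167): 4 bp
  [167,174): 7 bp
  [174,188): 14 bp
  [188,196): 8 bp
  [196,205): 9 bp
  [205,219): 14 bp
  [219,226): 7 bp
  [226,240): 14 bp
  [240,255): 15 bp

[3,4,6,7,7,7,8,8,9,9,10,10,11,12,12,14,14,14,15,15,15,18,27]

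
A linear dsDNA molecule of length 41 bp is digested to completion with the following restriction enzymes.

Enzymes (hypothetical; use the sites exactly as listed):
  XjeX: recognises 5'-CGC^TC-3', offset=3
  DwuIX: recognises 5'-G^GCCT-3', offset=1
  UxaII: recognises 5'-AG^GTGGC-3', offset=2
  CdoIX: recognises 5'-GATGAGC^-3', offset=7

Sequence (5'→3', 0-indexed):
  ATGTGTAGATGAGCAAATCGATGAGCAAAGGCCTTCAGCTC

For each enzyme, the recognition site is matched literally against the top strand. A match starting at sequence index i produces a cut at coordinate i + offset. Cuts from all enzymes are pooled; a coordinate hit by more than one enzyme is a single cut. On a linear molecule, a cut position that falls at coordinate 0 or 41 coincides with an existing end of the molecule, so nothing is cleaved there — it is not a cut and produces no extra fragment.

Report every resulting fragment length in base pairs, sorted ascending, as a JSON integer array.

Site scan:
  XjeX (CGCTC, off=3): no sites
  DwuIX (GGCCT, off=1): starts [29] → cuts [30]
  UxaII (AGGTGGC, off=2): no sites
  CdoIX (GATGAGC, off=7): starts [7, 19] → cuts [14, 26]

Pooled cuts: [14, 26, 30]

Fragment lengths:
  [0,14): 14 bp
  [14,26): 12 bp
  [26,30): 4 bp
  [30,41): 11 bp

[4,11,12,14]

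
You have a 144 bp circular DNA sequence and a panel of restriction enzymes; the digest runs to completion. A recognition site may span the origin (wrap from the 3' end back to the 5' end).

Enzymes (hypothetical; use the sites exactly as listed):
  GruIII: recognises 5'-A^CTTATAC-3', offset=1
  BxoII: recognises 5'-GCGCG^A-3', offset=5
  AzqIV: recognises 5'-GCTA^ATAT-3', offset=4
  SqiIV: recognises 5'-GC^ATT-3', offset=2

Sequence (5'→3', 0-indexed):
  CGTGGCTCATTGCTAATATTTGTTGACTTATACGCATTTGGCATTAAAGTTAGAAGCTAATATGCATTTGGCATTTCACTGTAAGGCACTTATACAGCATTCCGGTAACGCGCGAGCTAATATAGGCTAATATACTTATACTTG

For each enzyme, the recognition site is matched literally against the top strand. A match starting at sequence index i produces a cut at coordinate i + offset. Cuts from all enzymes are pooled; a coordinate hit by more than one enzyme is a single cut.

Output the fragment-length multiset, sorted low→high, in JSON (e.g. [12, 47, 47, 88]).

Scan for sites:
  GruIII ACTTATAC/1: at [25, 87, 133] ⇒ [26, 88, 134]
  BxoII GCGCGA/5: at [109] ⇒ [114]
  AzqIV GCTAATAT/4: at [11, 55, 115, 125] ⇒ [15, 59, 119, 129]
  SqiIV GCATT/2: at [33, 40, 63, 70, 96] ⇒ [35, 42, 65, 72, 98]

All cut coordinates (distinct, sorted): [15, 26, 35, 42, 59, 65, 72, 88, 98, 114, 119, 129, 134]

Fragments:
  15→26: 11 bp
  26→35: 9 bp
  35→42: 7 bp
  42→59: 17 bp
  59→65: 6 bp
  65→72: 7 bp
  72→88: 16 bp
  88→98: 10 bp
  98→114: 16 bp
  114→119: 5 bp
  119→129: 10 bp
  129→134: 5 bp
  134→15 (wrap): 144-134+15 = 25 bp

[5,5,6,7,7,9,10,10,11,16,16,17,25]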